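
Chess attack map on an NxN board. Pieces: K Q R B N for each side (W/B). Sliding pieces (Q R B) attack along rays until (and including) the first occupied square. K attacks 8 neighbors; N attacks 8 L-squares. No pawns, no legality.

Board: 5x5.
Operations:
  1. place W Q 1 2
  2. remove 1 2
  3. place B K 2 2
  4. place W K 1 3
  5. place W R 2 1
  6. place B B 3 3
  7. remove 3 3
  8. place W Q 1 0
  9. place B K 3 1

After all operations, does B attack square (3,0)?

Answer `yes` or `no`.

Op 1: place WQ@(1,2)
Op 2: remove (1,2)
Op 3: place BK@(2,2)
Op 4: place WK@(1,3)
Op 5: place WR@(2,1)
Op 6: place BB@(3,3)
Op 7: remove (3,3)
Op 8: place WQ@(1,0)
Op 9: place BK@(3,1)
Per-piece attacks for B:
  BK@(2,2): attacks (2,3) (2,1) (3,2) (1,2) (3,3) (3,1) (1,3) (1,1)
  BK@(3,1): attacks (3,2) (3,0) (4,1) (2,1) (4,2) (4,0) (2,2) (2,0)
B attacks (3,0): yes

Answer: yes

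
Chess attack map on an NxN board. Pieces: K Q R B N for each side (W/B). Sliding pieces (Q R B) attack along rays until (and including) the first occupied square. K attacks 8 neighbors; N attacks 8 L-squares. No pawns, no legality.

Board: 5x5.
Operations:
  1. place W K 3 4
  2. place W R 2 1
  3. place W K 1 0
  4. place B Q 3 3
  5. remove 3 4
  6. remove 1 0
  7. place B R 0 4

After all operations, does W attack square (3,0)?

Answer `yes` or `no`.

Answer: no

Derivation:
Op 1: place WK@(3,4)
Op 2: place WR@(2,1)
Op 3: place WK@(1,0)
Op 4: place BQ@(3,3)
Op 5: remove (3,4)
Op 6: remove (1,0)
Op 7: place BR@(0,4)
Per-piece attacks for W:
  WR@(2,1): attacks (2,2) (2,3) (2,4) (2,0) (3,1) (4,1) (1,1) (0,1)
W attacks (3,0): no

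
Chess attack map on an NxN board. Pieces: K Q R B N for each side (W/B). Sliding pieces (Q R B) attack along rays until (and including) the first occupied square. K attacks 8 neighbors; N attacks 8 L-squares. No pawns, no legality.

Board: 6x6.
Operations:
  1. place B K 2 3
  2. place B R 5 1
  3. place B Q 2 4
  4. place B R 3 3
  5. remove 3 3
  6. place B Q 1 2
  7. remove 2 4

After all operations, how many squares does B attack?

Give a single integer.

Op 1: place BK@(2,3)
Op 2: place BR@(5,1)
Op 3: place BQ@(2,4)
Op 4: place BR@(3,3)
Op 5: remove (3,3)
Op 6: place BQ@(1,2)
Op 7: remove (2,4)
Per-piece attacks for B:
  BQ@(1,2): attacks (1,3) (1,4) (1,5) (1,1) (1,0) (2,2) (3,2) (4,2) (5,2) (0,2) (2,3) (2,1) (3,0) (0,3) (0,1) [ray(1,1) blocked at (2,3)]
  BK@(2,3): attacks (2,4) (2,2) (3,3) (1,3) (3,4) (3,2) (1,4) (1,2)
  BR@(5,1): attacks (5,2) (5,3) (5,4) (5,5) (5,0) (4,1) (3,1) (2,1) (1,1) (0,1)
Union (25 distinct): (0,1) (0,2) (0,3) (1,0) (1,1) (1,2) (1,3) (1,4) (1,5) (2,1) (2,2) (2,3) (2,4) (3,0) (3,1) (3,2) (3,3) (3,4) (4,1) (4,2) (5,0) (5,2) (5,3) (5,4) (5,5)

Answer: 25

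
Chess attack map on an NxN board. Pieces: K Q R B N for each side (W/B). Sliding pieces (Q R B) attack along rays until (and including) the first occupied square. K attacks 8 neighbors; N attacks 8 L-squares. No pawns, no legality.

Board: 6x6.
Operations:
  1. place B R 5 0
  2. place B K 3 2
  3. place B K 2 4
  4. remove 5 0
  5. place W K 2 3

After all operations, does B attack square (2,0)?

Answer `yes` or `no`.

Op 1: place BR@(5,0)
Op 2: place BK@(3,2)
Op 3: place BK@(2,4)
Op 4: remove (5,0)
Op 5: place WK@(2,3)
Per-piece attacks for B:
  BK@(2,4): attacks (2,5) (2,3) (3,4) (1,4) (3,5) (3,3) (1,5) (1,3)
  BK@(3,2): attacks (3,3) (3,1) (4,2) (2,2) (4,3) (4,1) (2,3) (2,1)
B attacks (2,0): no

Answer: no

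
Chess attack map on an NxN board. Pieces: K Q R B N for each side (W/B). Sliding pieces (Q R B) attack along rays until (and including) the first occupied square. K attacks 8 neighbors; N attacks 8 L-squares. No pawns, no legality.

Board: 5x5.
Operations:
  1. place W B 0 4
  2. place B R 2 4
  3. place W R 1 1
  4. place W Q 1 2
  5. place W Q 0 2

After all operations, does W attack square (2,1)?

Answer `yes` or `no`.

Op 1: place WB@(0,4)
Op 2: place BR@(2,4)
Op 3: place WR@(1,1)
Op 4: place WQ@(1,2)
Op 5: place WQ@(0,2)
Per-piece attacks for W:
  WQ@(0,2): attacks (0,3) (0,4) (0,1) (0,0) (1,2) (1,3) (2,4) (1,1) [ray(0,1) blocked at (0,4); ray(1,0) blocked at (1,2); ray(1,1) blocked at (2,4); ray(1,-1) blocked at (1,1)]
  WB@(0,4): attacks (1,3) (2,2) (3,1) (4,0)
  WR@(1,1): attacks (1,2) (1,0) (2,1) (3,1) (4,1) (0,1) [ray(0,1) blocked at (1,2)]
  WQ@(1,2): attacks (1,3) (1,4) (1,1) (2,2) (3,2) (4,2) (0,2) (2,3) (3,4) (2,1) (3,0) (0,3) (0,1) [ray(0,-1) blocked at (1,1); ray(-1,0) blocked at (0,2)]
W attacks (2,1): yes

Answer: yes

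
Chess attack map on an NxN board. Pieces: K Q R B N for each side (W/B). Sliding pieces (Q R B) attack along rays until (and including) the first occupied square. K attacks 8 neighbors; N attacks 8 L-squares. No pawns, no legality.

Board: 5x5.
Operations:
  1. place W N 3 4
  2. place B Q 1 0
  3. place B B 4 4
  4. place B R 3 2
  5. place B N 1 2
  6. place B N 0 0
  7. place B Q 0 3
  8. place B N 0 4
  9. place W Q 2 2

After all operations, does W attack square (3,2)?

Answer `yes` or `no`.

Op 1: place WN@(3,4)
Op 2: place BQ@(1,0)
Op 3: place BB@(4,4)
Op 4: place BR@(3,2)
Op 5: place BN@(1,2)
Op 6: place BN@(0,0)
Op 7: place BQ@(0,3)
Op 8: place BN@(0,4)
Op 9: place WQ@(2,2)
Per-piece attacks for W:
  WQ@(2,2): attacks (2,3) (2,4) (2,1) (2,0) (3,2) (1,2) (3,3) (4,4) (3,1) (4,0) (1,3) (0,4) (1,1) (0,0) [ray(1,0) blocked at (3,2); ray(-1,0) blocked at (1,2); ray(1,1) blocked at (4,4); ray(-1,1) blocked at (0,4); ray(-1,-1) blocked at (0,0)]
  WN@(3,4): attacks (4,2) (2,2) (1,3)
W attacks (3,2): yes

Answer: yes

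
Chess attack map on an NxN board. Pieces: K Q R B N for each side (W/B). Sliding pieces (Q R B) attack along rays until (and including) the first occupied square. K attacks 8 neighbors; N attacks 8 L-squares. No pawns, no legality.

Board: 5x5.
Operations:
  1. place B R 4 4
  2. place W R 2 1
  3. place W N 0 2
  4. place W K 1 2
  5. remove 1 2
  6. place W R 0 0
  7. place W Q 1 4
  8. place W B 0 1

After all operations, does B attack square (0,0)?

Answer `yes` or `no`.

Answer: no

Derivation:
Op 1: place BR@(4,4)
Op 2: place WR@(2,1)
Op 3: place WN@(0,2)
Op 4: place WK@(1,2)
Op 5: remove (1,2)
Op 6: place WR@(0,0)
Op 7: place WQ@(1,4)
Op 8: place WB@(0,1)
Per-piece attacks for B:
  BR@(4,4): attacks (4,3) (4,2) (4,1) (4,0) (3,4) (2,4) (1,4) [ray(-1,0) blocked at (1,4)]
B attacks (0,0): no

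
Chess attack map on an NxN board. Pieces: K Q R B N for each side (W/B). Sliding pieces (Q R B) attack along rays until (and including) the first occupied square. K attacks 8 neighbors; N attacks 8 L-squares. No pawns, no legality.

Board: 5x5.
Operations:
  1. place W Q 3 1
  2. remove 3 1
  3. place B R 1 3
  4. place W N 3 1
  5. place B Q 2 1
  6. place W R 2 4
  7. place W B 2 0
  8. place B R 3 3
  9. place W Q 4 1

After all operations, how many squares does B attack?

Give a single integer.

Answer: 17

Derivation:
Op 1: place WQ@(3,1)
Op 2: remove (3,1)
Op 3: place BR@(1,3)
Op 4: place WN@(3,1)
Op 5: place BQ@(2,1)
Op 6: place WR@(2,4)
Op 7: place WB@(2,0)
Op 8: place BR@(3,3)
Op 9: place WQ@(4,1)
Per-piece attacks for B:
  BR@(1,3): attacks (1,4) (1,2) (1,1) (1,0) (2,3) (3,3) (0,3) [ray(1,0) blocked at (3,3)]
  BQ@(2,1): attacks (2,2) (2,3) (2,4) (2,0) (3,1) (1,1) (0,1) (3,2) (4,3) (3,0) (1,2) (0,3) (1,0) [ray(0,1) blocked at (2,4); ray(0,-1) blocked at (2,0); ray(1,0) blocked at (3,1)]
  BR@(3,3): attacks (3,4) (3,2) (3,1) (4,3) (2,3) (1,3) [ray(0,-1) blocked at (3,1); ray(-1,0) blocked at (1,3)]
Union (17 distinct): (0,1) (0,3) (1,0) (1,1) (1,2) (1,3) (1,4) (2,0) (2,2) (2,3) (2,4) (3,0) (3,1) (3,2) (3,3) (3,4) (4,3)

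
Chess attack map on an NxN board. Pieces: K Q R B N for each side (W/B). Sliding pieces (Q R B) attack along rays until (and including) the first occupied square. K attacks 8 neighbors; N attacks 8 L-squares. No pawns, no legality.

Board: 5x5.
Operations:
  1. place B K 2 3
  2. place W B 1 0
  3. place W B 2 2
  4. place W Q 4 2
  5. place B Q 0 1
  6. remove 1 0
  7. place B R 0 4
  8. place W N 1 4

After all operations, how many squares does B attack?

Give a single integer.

Op 1: place BK@(2,3)
Op 2: place WB@(1,0)
Op 3: place WB@(2,2)
Op 4: place WQ@(4,2)
Op 5: place BQ@(0,1)
Op 6: remove (1,0)
Op 7: place BR@(0,4)
Op 8: place WN@(1,4)
Per-piece attacks for B:
  BQ@(0,1): attacks (0,2) (0,3) (0,4) (0,0) (1,1) (2,1) (3,1) (4,1) (1,2) (2,3) (1,0) [ray(0,1) blocked at (0,4); ray(1,1) blocked at (2,3)]
  BR@(0,4): attacks (0,3) (0,2) (0,1) (1,4) [ray(0,-1) blocked at (0,1); ray(1,0) blocked at (1,4)]
  BK@(2,3): attacks (2,4) (2,2) (3,3) (1,3) (3,4) (3,2) (1,4) (1,2)
Union (19 distinct): (0,0) (0,1) (0,2) (0,3) (0,4) (1,0) (1,1) (1,2) (1,3) (1,4) (2,1) (2,2) (2,3) (2,4) (3,1) (3,2) (3,3) (3,4) (4,1)

Answer: 19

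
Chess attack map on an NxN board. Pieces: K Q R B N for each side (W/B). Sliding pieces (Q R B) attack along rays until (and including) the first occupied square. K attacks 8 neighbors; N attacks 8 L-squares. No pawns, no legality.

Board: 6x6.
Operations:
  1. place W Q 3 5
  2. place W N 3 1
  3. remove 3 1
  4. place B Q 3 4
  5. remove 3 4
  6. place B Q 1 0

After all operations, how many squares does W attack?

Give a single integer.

Answer: 15

Derivation:
Op 1: place WQ@(3,5)
Op 2: place WN@(3,1)
Op 3: remove (3,1)
Op 4: place BQ@(3,4)
Op 5: remove (3,4)
Op 6: place BQ@(1,0)
Per-piece attacks for W:
  WQ@(3,5): attacks (3,4) (3,3) (3,2) (3,1) (3,0) (4,5) (5,5) (2,5) (1,5) (0,5) (4,4) (5,3) (2,4) (1,3) (0,2)
Union (15 distinct): (0,2) (0,5) (1,3) (1,5) (2,4) (2,5) (3,0) (3,1) (3,2) (3,3) (3,4) (4,4) (4,5) (5,3) (5,5)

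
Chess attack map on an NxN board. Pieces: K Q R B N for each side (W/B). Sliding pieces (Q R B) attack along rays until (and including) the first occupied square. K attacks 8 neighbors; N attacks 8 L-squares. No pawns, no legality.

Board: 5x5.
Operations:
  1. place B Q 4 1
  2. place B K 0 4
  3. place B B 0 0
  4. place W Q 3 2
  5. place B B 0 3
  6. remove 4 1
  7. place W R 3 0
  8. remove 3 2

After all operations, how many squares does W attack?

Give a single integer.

Answer: 8

Derivation:
Op 1: place BQ@(4,1)
Op 2: place BK@(0,4)
Op 3: place BB@(0,0)
Op 4: place WQ@(3,2)
Op 5: place BB@(0,3)
Op 6: remove (4,1)
Op 7: place WR@(3,0)
Op 8: remove (3,2)
Per-piece attacks for W:
  WR@(3,0): attacks (3,1) (3,2) (3,3) (3,4) (4,0) (2,0) (1,0) (0,0) [ray(-1,0) blocked at (0,0)]
Union (8 distinct): (0,0) (1,0) (2,0) (3,1) (3,2) (3,3) (3,4) (4,0)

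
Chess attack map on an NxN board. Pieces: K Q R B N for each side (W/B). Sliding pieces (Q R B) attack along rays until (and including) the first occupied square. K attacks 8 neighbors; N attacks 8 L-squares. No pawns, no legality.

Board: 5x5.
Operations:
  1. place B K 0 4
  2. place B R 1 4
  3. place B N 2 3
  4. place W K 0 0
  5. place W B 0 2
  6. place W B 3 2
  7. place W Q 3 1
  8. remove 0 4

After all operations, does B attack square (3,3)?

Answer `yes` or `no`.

Op 1: place BK@(0,4)
Op 2: place BR@(1,4)
Op 3: place BN@(2,3)
Op 4: place WK@(0,0)
Op 5: place WB@(0,2)
Op 6: place WB@(3,2)
Op 7: place WQ@(3,1)
Op 8: remove (0,4)
Per-piece attacks for B:
  BR@(1,4): attacks (1,3) (1,2) (1,1) (1,0) (2,4) (3,4) (4,4) (0,4)
  BN@(2,3): attacks (4,4) (0,4) (3,1) (4,2) (1,1) (0,2)
B attacks (3,3): no

Answer: no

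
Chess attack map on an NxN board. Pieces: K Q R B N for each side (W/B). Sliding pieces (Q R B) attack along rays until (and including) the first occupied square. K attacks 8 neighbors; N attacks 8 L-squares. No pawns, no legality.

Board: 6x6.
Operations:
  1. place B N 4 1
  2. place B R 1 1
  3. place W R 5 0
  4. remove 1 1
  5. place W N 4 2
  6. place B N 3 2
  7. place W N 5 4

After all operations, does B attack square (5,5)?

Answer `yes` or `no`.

Op 1: place BN@(4,1)
Op 2: place BR@(1,1)
Op 3: place WR@(5,0)
Op 4: remove (1,1)
Op 5: place WN@(4,2)
Op 6: place BN@(3,2)
Op 7: place WN@(5,4)
Per-piece attacks for B:
  BN@(3,2): attacks (4,4) (5,3) (2,4) (1,3) (4,0) (5,1) (2,0) (1,1)
  BN@(4,1): attacks (5,3) (3,3) (2,2) (2,0)
B attacks (5,5): no

Answer: no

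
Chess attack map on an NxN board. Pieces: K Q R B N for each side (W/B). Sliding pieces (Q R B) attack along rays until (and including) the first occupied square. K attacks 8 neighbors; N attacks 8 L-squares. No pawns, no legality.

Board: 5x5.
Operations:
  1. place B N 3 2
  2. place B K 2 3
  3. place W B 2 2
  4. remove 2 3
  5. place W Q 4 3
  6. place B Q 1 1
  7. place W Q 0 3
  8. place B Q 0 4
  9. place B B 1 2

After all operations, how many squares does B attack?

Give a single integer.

Answer: 20

Derivation:
Op 1: place BN@(3,2)
Op 2: place BK@(2,3)
Op 3: place WB@(2,2)
Op 4: remove (2,3)
Op 5: place WQ@(4,3)
Op 6: place BQ@(1,1)
Op 7: place WQ@(0,3)
Op 8: place BQ@(0,4)
Op 9: place BB@(1,2)
Per-piece attacks for B:
  BQ@(0,4): attacks (0,3) (1,4) (2,4) (3,4) (4,4) (1,3) (2,2) [ray(0,-1) blocked at (0,3); ray(1,-1) blocked at (2,2)]
  BQ@(1,1): attacks (1,2) (1,0) (2,1) (3,1) (4,1) (0,1) (2,2) (2,0) (0,2) (0,0) [ray(0,1) blocked at (1,2); ray(1,1) blocked at (2,2)]
  BB@(1,2): attacks (2,3) (3,4) (2,1) (3,0) (0,3) (0,1) [ray(-1,1) blocked at (0,3)]
  BN@(3,2): attacks (4,4) (2,4) (1,3) (4,0) (2,0) (1,1)
Union (20 distinct): (0,0) (0,1) (0,2) (0,3) (1,0) (1,1) (1,2) (1,3) (1,4) (2,0) (2,1) (2,2) (2,3) (2,4) (3,0) (3,1) (3,4) (4,0) (4,1) (4,4)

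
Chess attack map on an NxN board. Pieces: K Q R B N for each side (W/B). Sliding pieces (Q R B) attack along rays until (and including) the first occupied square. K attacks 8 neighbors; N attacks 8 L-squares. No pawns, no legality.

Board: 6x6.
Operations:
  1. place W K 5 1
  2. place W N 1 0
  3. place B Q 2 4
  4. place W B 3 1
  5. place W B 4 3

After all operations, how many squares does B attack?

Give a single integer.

Answer: 17

Derivation:
Op 1: place WK@(5,1)
Op 2: place WN@(1,0)
Op 3: place BQ@(2,4)
Op 4: place WB@(3,1)
Op 5: place WB@(4,3)
Per-piece attacks for B:
  BQ@(2,4): attacks (2,5) (2,3) (2,2) (2,1) (2,0) (3,4) (4,4) (5,4) (1,4) (0,4) (3,5) (3,3) (4,2) (5,1) (1,5) (1,3) (0,2) [ray(1,-1) blocked at (5,1)]
Union (17 distinct): (0,2) (0,4) (1,3) (1,4) (1,5) (2,0) (2,1) (2,2) (2,3) (2,5) (3,3) (3,4) (3,5) (4,2) (4,4) (5,1) (5,4)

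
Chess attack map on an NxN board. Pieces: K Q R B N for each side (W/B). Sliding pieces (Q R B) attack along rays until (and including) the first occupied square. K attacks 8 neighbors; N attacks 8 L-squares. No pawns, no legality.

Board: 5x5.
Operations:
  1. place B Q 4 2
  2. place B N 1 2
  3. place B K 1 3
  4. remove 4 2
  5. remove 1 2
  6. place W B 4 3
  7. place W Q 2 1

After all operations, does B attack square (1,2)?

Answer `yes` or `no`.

Answer: yes

Derivation:
Op 1: place BQ@(4,2)
Op 2: place BN@(1,2)
Op 3: place BK@(1,3)
Op 4: remove (4,2)
Op 5: remove (1,2)
Op 6: place WB@(4,3)
Op 7: place WQ@(2,1)
Per-piece attacks for B:
  BK@(1,3): attacks (1,4) (1,2) (2,3) (0,3) (2,4) (2,2) (0,4) (0,2)
B attacks (1,2): yes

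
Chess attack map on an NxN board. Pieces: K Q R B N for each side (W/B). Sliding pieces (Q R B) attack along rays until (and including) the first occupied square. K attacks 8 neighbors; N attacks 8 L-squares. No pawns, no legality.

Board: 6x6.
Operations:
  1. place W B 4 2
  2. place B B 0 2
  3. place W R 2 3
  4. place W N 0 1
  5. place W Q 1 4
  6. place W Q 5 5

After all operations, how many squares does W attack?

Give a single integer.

Op 1: place WB@(4,2)
Op 2: place BB@(0,2)
Op 3: place WR@(2,3)
Op 4: place WN@(0,1)
Op 5: place WQ@(1,4)
Op 6: place WQ@(5,5)
Per-piece attacks for W:
  WN@(0,1): attacks (1,3) (2,2) (2,0)
  WQ@(1,4): attacks (1,5) (1,3) (1,2) (1,1) (1,0) (2,4) (3,4) (4,4) (5,4) (0,4) (2,5) (2,3) (0,5) (0,3) [ray(1,-1) blocked at (2,3)]
  WR@(2,3): attacks (2,4) (2,5) (2,2) (2,1) (2,0) (3,3) (4,3) (5,3) (1,3) (0,3)
  WB@(4,2): attacks (5,3) (5,1) (3,3) (2,4) (1,5) (3,1) (2,0)
  WQ@(5,5): attacks (5,4) (5,3) (5,2) (5,1) (5,0) (4,5) (3,5) (2,5) (1,5) (0,5) (4,4) (3,3) (2,2) (1,1) (0,0)
Union (27 distinct): (0,0) (0,3) (0,4) (0,5) (1,0) (1,1) (1,2) (1,3) (1,5) (2,0) (2,1) (2,2) (2,3) (2,4) (2,5) (3,1) (3,3) (3,4) (3,5) (4,3) (4,4) (4,5) (5,0) (5,1) (5,2) (5,3) (5,4)

Answer: 27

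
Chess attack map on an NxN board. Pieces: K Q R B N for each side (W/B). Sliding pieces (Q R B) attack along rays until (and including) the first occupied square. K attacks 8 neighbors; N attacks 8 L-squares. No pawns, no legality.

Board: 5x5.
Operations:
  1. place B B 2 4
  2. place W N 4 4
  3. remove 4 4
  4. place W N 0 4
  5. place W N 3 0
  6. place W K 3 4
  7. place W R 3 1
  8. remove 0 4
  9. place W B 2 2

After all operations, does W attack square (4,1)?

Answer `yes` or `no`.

Op 1: place BB@(2,4)
Op 2: place WN@(4,4)
Op 3: remove (4,4)
Op 4: place WN@(0,4)
Op 5: place WN@(3,0)
Op 6: place WK@(3,4)
Op 7: place WR@(3,1)
Op 8: remove (0,4)
Op 9: place WB@(2,2)
Per-piece attacks for W:
  WB@(2,2): attacks (3,3) (4,4) (3,1) (1,3) (0,4) (1,1) (0,0) [ray(1,-1) blocked at (3,1)]
  WN@(3,0): attacks (4,2) (2,2) (1,1)
  WR@(3,1): attacks (3,2) (3,3) (3,4) (3,0) (4,1) (2,1) (1,1) (0,1) [ray(0,1) blocked at (3,4); ray(0,-1) blocked at (3,0)]
  WK@(3,4): attacks (3,3) (4,4) (2,4) (4,3) (2,3)
W attacks (4,1): yes

Answer: yes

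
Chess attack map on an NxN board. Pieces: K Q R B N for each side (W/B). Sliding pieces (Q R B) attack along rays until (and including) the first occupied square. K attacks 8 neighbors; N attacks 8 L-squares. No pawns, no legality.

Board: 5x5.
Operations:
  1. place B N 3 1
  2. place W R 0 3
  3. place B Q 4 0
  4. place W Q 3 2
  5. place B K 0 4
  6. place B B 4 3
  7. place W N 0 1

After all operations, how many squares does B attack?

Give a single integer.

Op 1: place BN@(3,1)
Op 2: place WR@(0,3)
Op 3: place BQ@(4,0)
Op 4: place WQ@(3,2)
Op 5: place BK@(0,4)
Op 6: place BB@(4,3)
Op 7: place WN@(0,1)
Per-piece attacks for B:
  BK@(0,4): attacks (0,3) (1,4) (1,3)
  BN@(3,1): attacks (4,3) (2,3) (1,2) (1,0)
  BQ@(4,0): attacks (4,1) (4,2) (4,3) (3,0) (2,0) (1,0) (0,0) (3,1) [ray(0,1) blocked at (4,3); ray(-1,1) blocked at (3,1)]
  BB@(4,3): attacks (3,4) (3,2) [ray(-1,-1) blocked at (3,2)]
Union (15 distinct): (0,0) (0,3) (1,0) (1,2) (1,3) (1,4) (2,0) (2,3) (3,0) (3,1) (3,2) (3,4) (4,1) (4,2) (4,3)

Answer: 15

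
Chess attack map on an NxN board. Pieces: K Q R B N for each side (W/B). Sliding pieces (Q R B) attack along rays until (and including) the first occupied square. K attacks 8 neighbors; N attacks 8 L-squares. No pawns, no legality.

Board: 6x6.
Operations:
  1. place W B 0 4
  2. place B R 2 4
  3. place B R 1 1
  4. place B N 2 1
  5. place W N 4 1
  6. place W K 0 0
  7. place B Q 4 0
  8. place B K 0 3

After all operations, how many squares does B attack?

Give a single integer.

Op 1: place WB@(0,4)
Op 2: place BR@(2,4)
Op 3: place BR@(1,1)
Op 4: place BN@(2,1)
Op 5: place WN@(4,1)
Op 6: place WK@(0,0)
Op 7: place BQ@(4,0)
Op 8: place BK@(0,3)
Per-piece attacks for B:
  BK@(0,3): attacks (0,4) (0,2) (1,3) (1,4) (1,2)
  BR@(1,1): attacks (1,2) (1,3) (1,4) (1,5) (1,0) (2,1) (0,1) [ray(1,0) blocked at (2,1)]
  BN@(2,1): attacks (3,3) (4,2) (1,3) (0,2) (4,0) (0,0)
  BR@(2,4): attacks (2,5) (2,3) (2,2) (2,1) (3,4) (4,4) (5,4) (1,4) (0,4) [ray(0,-1) blocked at (2,1); ray(-1,0) blocked at (0,4)]
  BQ@(4,0): attacks (4,1) (5,0) (3,0) (2,0) (1,0) (0,0) (5,1) (3,1) (2,2) (1,3) (0,4) [ray(0,1) blocked at (4,1); ray(-1,0) blocked at (0,0); ray(-1,1) blocked at (0,4)]
Union (25 distinct): (0,0) (0,1) (0,2) (0,4) (1,0) (1,2) (1,3) (1,4) (1,5) (2,0) (2,1) (2,2) (2,3) (2,5) (3,0) (3,1) (3,3) (3,4) (4,0) (4,1) (4,2) (4,4) (5,0) (5,1) (5,4)

Answer: 25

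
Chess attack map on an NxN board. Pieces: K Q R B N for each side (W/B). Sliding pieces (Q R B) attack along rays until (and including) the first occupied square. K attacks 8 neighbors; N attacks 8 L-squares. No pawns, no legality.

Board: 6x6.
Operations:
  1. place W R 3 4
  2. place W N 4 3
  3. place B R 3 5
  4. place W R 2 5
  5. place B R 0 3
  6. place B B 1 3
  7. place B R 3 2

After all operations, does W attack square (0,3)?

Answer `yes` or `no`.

Op 1: place WR@(3,4)
Op 2: place WN@(4,3)
Op 3: place BR@(3,5)
Op 4: place WR@(2,5)
Op 5: place BR@(0,3)
Op 6: place BB@(1,3)
Op 7: place BR@(3,2)
Per-piece attacks for W:
  WR@(2,5): attacks (2,4) (2,3) (2,2) (2,1) (2,0) (3,5) (1,5) (0,5) [ray(1,0) blocked at (3,5)]
  WR@(3,4): attacks (3,5) (3,3) (3,2) (4,4) (5,4) (2,4) (1,4) (0,4) [ray(0,1) blocked at (3,5); ray(0,-1) blocked at (3,2)]
  WN@(4,3): attacks (5,5) (3,5) (2,4) (5,1) (3,1) (2,2)
W attacks (0,3): no

Answer: no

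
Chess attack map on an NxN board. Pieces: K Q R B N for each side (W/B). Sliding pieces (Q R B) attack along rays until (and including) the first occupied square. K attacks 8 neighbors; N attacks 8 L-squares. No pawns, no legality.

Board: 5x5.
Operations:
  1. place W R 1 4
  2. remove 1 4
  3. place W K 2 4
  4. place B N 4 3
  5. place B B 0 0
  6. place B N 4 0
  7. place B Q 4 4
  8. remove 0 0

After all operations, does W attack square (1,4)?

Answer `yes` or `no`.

Op 1: place WR@(1,4)
Op 2: remove (1,4)
Op 3: place WK@(2,4)
Op 4: place BN@(4,3)
Op 5: place BB@(0,0)
Op 6: place BN@(4,0)
Op 7: place BQ@(4,4)
Op 8: remove (0,0)
Per-piece attacks for W:
  WK@(2,4): attacks (2,3) (3,4) (1,4) (3,3) (1,3)
W attacks (1,4): yes

Answer: yes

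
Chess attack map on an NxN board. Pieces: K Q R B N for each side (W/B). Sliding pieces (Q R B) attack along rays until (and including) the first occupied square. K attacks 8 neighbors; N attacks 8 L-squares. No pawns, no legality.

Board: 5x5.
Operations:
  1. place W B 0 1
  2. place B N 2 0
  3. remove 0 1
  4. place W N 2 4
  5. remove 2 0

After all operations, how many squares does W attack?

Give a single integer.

Op 1: place WB@(0,1)
Op 2: place BN@(2,0)
Op 3: remove (0,1)
Op 4: place WN@(2,4)
Op 5: remove (2,0)
Per-piece attacks for W:
  WN@(2,4): attacks (3,2) (4,3) (1,2) (0,3)
Union (4 distinct): (0,3) (1,2) (3,2) (4,3)

Answer: 4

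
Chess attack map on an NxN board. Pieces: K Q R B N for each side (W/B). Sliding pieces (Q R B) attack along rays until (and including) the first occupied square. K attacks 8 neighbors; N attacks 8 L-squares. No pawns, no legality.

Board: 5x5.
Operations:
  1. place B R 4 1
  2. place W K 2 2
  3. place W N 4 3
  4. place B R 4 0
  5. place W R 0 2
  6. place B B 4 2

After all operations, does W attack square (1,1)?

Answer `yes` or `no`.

Op 1: place BR@(4,1)
Op 2: place WK@(2,2)
Op 3: place WN@(4,3)
Op 4: place BR@(4,0)
Op 5: place WR@(0,2)
Op 6: place BB@(4,2)
Per-piece attacks for W:
  WR@(0,2): attacks (0,3) (0,4) (0,1) (0,0) (1,2) (2,2) [ray(1,0) blocked at (2,2)]
  WK@(2,2): attacks (2,3) (2,1) (3,2) (1,2) (3,3) (3,1) (1,3) (1,1)
  WN@(4,3): attacks (2,4) (3,1) (2,2)
W attacks (1,1): yes

Answer: yes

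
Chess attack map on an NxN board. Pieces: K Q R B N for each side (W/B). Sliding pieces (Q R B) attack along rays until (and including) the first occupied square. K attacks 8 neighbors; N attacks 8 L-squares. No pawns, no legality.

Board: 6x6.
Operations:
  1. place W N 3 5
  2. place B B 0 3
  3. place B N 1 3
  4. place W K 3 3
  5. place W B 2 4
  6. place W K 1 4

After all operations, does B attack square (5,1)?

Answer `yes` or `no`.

Op 1: place WN@(3,5)
Op 2: place BB@(0,3)
Op 3: place BN@(1,3)
Op 4: place WK@(3,3)
Op 5: place WB@(2,4)
Op 6: place WK@(1,4)
Per-piece attacks for B:
  BB@(0,3): attacks (1,4) (1,2) (2,1) (3,0) [ray(1,1) blocked at (1,4)]
  BN@(1,3): attacks (2,5) (3,4) (0,5) (2,1) (3,2) (0,1)
B attacks (5,1): no

Answer: no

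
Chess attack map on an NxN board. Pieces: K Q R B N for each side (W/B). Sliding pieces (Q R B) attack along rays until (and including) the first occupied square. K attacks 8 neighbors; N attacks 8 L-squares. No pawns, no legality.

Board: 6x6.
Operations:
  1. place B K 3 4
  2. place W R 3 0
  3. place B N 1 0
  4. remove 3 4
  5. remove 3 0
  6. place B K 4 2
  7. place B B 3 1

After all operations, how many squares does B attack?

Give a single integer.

Op 1: place BK@(3,4)
Op 2: place WR@(3,0)
Op 3: place BN@(1,0)
Op 4: remove (3,4)
Op 5: remove (3,0)
Op 6: place BK@(4,2)
Op 7: place BB@(3,1)
Per-piece attacks for B:
  BN@(1,0): attacks (2,2) (3,1) (0,2)
  BB@(3,1): attacks (4,2) (4,0) (2,2) (1,3) (0,4) (2,0) [ray(1,1) blocked at (4,2)]
  BK@(4,2): attacks (4,3) (4,1) (5,2) (3,2) (5,3) (5,1) (3,3) (3,1)
Union (15 distinct): (0,2) (0,4) (1,3) (2,0) (2,2) (3,1) (3,2) (3,3) (4,0) (4,1) (4,2) (4,3) (5,1) (5,2) (5,3)

Answer: 15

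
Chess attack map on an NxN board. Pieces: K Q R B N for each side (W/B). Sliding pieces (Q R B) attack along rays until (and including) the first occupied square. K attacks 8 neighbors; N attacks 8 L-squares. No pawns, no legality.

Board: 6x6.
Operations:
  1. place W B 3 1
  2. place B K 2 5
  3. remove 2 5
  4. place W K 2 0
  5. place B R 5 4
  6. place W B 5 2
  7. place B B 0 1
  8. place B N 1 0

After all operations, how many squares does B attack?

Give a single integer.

Answer: 15

Derivation:
Op 1: place WB@(3,1)
Op 2: place BK@(2,5)
Op 3: remove (2,5)
Op 4: place WK@(2,0)
Op 5: place BR@(5,4)
Op 6: place WB@(5,2)
Op 7: place BB@(0,1)
Op 8: place BN@(1,0)
Per-piece attacks for B:
  BB@(0,1): attacks (1,2) (2,3) (3,4) (4,5) (1,0) [ray(1,-1) blocked at (1,0)]
  BN@(1,0): attacks (2,2) (3,1) (0,2)
  BR@(5,4): attacks (5,5) (5,3) (5,2) (4,4) (3,4) (2,4) (1,4) (0,4) [ray(0,-1) blocked at (5,2)]
Union (15 distinct): (0,2) (0,4) (1,0) (1,2) (1,4) (2,2) (2,3) (2,4) (3,1) (3,4) (4,4) (4,5) (5,2) (5,3) (5,5)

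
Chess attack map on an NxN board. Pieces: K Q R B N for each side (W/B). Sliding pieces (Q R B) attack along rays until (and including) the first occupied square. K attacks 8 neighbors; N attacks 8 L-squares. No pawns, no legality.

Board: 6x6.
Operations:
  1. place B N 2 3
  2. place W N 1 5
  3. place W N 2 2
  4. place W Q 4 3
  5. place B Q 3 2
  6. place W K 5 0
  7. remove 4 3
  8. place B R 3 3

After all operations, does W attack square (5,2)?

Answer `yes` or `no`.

Op 1: place BN@(2,3)
Op 2: place WN@(1,5)
Op 3: place WN@(2,2)
Op 4: place WQ@(4,3)
Op 5: place BQ@(3,2)
Op 6: place WK@(5,0)
Op 7: remove (4,3)
Op 8: place BR@(3,3)
Per-piece attacks for W:
  WN@(1,5): attacks (2,3) (3,4) (0,3)
  WN@(2,2): attacks (3,4) (4,3) (1,4) (0,3) (3,0) (4,1) (1,0) (0,1)
  WK@(5,0): attacks (5,1) (4,0) (4,1)
W attacks (5,2): no

Answer: no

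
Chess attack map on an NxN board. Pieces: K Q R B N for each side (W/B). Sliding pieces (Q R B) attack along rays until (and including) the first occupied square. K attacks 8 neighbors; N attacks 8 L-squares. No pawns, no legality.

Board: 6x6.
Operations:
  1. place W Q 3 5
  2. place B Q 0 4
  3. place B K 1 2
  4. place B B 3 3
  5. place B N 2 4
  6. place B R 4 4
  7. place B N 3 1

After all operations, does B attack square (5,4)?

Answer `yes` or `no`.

Op 1: place WQ@(3,5)
Op 2: place BQ@(0,4)
Op 3: place BK@(1,2)
Op 4: place BB@(3,3)
Op 5: place BN@(2,4)
Op 6: place BR@(4,4)
Op 7: place BN@(3,1)
Per-piece attacks for B:
  BQ@(0,4): attacks (0,5) (0,3) (0,2) (0,1) (0,0) (1,4) (2,4) (1,5) (1,3) (2,2) (3,1) [ray(1,0) blocked at (2,4); ray(1,-1) blocked at (3,1)]
  BK@(1,2): attacks (1,3) (1,1) (2,2) (0,2) (2,3) (2,1) (0,3) (0,1)
  BN@(2,4): attacks (4,5) (0,5) (3,2) (4,3) (1,2) (0,3)
  BN@(3,1): attacks (4,3) (5,2) (2,3) (1,2) (5,0) (1,0)
  BB@(3,3): attacks (4,4) (4,2) (5,1) (2,4) (2,2) (1,1) (0,0) [ray(1,1) blocked at (4,4); ray(-1,1) blocked at (2,4)]
  BR@(4,4): attacks (4,5) (4,3) (4,2) (4,1) (4,0) (5,4) (3,4) (2,4) [ray(-1,0) blocked at (2,4)]
B attacks (5,4): yes

Answer: yes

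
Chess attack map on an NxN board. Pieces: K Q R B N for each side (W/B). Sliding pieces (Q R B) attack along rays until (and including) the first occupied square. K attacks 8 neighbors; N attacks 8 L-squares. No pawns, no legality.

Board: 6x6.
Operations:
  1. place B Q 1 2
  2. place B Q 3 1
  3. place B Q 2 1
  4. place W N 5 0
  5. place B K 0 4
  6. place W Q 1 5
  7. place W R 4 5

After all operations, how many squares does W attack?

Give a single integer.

Op 1: place BQ@(1,2)
Op 2: place BQ@(3,1)
Op 3: place BQ@(2,1)
Op 4: place WN@(5,0)
Op 5: place BK@(0,4)
Op 6: place WQ@(1,5)
Op 7: place WR@(4,5)
Per-piece attacks for W:
  WQ@(1,5): attacks (1,4) (1,3) (1,2) (2,5) (3,5) (4,5) (0,5) (2,4) (3,3) (4,2) (5,1) (0,4) [ray(0,-1) blocked at (1,2); ray(1,0) blocked at (4,5); ray(-1,-1) blocked at (0,4)]
  WR@(4,5): attacks (4,4) (4,3) (4,2) (4,1) (4,0) (5,5) (3,5) (2,5) (1,5) [ray(-1,0) blocked at (1,5)]
  WN@(5,0): attacks (4,2) (3,1)
Union (19 distinct): (0,4) (0,5) (1,2) (1,3) (1,4) (1,5) (2,4) (2,5) (3,1) (3,3) (3,5) (4,0) (4,1) (4,2) (4,3) (4,4) (4,5) (5,1) (5,5)

Answer: 19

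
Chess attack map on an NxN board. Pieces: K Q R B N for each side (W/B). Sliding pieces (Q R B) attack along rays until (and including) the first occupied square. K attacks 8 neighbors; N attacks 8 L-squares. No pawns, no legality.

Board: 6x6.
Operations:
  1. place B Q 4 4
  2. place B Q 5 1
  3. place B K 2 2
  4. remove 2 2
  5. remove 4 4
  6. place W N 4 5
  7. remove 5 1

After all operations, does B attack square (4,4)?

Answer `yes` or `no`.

Answer: no

Derivation:
Op 1: place BQ@(4,4)
Op 2: place BQ@(5,1)
Op 3: place BK@(2,2)
Op 4: remove (2,2)
Op 5: remove (4,4)
Op 6: place WN@(4,5)
Op 7: remove (5,1)
Per-piece attacks for B:
B attacks (4,4): no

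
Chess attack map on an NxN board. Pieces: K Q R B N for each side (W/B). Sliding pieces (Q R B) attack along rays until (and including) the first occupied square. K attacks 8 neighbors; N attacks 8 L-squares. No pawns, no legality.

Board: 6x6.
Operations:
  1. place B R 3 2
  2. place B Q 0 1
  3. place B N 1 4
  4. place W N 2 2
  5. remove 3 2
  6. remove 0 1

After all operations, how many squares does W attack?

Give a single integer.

Answer: 8

Derivation:
Op 1: place BR@(3,2)
Op 2: place BQ@(0,1)
Op 3: place BN@(1,4)
Op 4: place WN@(2,2)
Op 5: remove (3,2)
Op 6: remove (0,1)
Per-piece attacks for W:
  WN@(2,2): attacks (3,4) (4,3) (1,4) (0,3) (3,0) (4,1) (1,0) (0,1)
Union (8 distinct): (0,1) (0,3) (1,0) (1,4) (3,0) (3,4) (4,1) (4,3)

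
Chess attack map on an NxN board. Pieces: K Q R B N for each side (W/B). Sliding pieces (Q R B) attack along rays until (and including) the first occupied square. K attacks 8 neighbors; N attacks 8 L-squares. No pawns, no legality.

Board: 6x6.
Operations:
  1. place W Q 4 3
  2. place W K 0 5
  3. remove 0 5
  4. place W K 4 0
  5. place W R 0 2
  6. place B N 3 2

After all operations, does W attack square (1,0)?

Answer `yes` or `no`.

Op 1: place WQ@(4,3)
Op 2: place WK@(0,5)
Op 3: remove (0,5)
Op 4: place WK@(4,0)
Op 5: place WR@(0,2)
Op 6: place BN@(3,2)
Per-piece attacks for W:
  WR@(0,2): attacks (0,3) (0,4) (0,5) (0,1) (0,0) (1,2) (2,2) (3,2) [ray(1,0) blocked at (3,2)]
  WK@(4,0): attacks (4,1) (5,0) (3,0) (5,1) (3,1)
  WQ@(4,3): attacks (4,4) (4,5) (4,2) (4,1) (4,0) (5,3) (3,3) (2,3) (1,3) (0,3) (5,4) (5,2) (3,4) (2,5) (3,2) [ray(0,-1) blocked at (4,0); ray(-1,-1) blocked at (3,2)]
W attacks (1,0): no

Answer: no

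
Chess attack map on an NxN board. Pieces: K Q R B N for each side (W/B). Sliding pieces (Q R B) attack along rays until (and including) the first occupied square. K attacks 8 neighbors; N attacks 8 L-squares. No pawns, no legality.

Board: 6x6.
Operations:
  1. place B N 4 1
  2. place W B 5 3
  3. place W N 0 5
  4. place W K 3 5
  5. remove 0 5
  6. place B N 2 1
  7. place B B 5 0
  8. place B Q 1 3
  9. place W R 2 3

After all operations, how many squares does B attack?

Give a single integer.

Answer: 21

Derivation:
Op 1: place BN@(4,1)
Op 2: place WB@(5,3)
Op 3: place WN@(0,5)
Op 4: place WK@(3,5)
Op 5: remove (0,5)
Op 6: place BN@(2,1)
Op 7: place BB@(5,0)
Op 8: place BQ@(1,3)
Op 9: place WR@(2,3)
Per-piece attacks for B:
  BQ@(1,3): attacks (1,4) (1,5) (1,2) (1,1) (1,0) (2,3) (0,3) (2,4) (3,5) (2,2) (3,1) (4,0) (0,4) (0,2) [ray(1,0) blocked at (2,3); ray(1,1) blocked at (3,5)]
  BN@(2,1): attacks (3,3) (4,2) (1,3) (0,2) (4,0) (0,0)
  BN@(4,1): attacks (5,3) (3,3) (2,2) (2,0)
  BB@(5,0): attacks (4,1) [ray(-1,1) blocked at (4,1)]
Union (21 distinct): (0,0) (0,2) (0,3) (0,4) (1,0) (1,1) (1,2) (1,3) (1,4) (1,5) (2,0) (2,2) (2,3) (2,4) (3,1) (3,3) (3,5) (4,0) (4,1) (4,2) (5,3)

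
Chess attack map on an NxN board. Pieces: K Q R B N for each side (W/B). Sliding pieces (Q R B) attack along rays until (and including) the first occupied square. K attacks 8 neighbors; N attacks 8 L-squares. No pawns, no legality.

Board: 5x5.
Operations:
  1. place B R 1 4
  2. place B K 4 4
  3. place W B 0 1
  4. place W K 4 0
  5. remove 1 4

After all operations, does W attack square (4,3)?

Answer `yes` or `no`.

Answer: no

Derivation:
Op 1: place BR@(1,4)
Op 2: place BK@(4,4)
Op 3: place WB@(0,1)
Op 4: place WK@(4,0)
Op 5: remove (1,4)
Per-piece attacks for W:
  WB@(0,1): attacks (1,2) (2,3) (3,4) (1,0)
  WK@(4,0): attacks (4,1) (3,0) (3,1)
W attacks (4,3): no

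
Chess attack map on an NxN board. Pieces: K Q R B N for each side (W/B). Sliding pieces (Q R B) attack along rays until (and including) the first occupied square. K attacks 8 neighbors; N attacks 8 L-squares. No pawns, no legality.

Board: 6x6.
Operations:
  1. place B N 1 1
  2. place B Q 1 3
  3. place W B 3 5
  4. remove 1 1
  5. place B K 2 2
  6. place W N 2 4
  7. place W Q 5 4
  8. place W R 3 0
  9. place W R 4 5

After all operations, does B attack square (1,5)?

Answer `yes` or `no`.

Answer: yes

Derivation:
Op 1: place BN@(1,1)
Op 2: place BQ@(1,3)
Op 3: place WB@(3,5)
Op 4: remove (1,1)
Op 5: place BK@(2,2)
Op 6: place WN@(2,4)
Op 7: place WQ@(5,4)
Op 8: place WR@(3,0)
Op 9: place WR@(4,5)
Per-piece attacks for B:
  BQ@(1,3): attacks (1,4) (1,5) (1,2) (1,1) (1,0) (2,3) (3,3) (4,3) (5,3) (0,3) (2,4) (2,2) (0,4) (0,2) [ray(1,1) blocked at (2,4); ray(1,-1) blocked at (2,2)]
  BK@(2,2): attacks (2,3) (2,1) (3,2) (1,2) (3,3) (3,1) (1,3) (1,1)
B attacks (1,5): yes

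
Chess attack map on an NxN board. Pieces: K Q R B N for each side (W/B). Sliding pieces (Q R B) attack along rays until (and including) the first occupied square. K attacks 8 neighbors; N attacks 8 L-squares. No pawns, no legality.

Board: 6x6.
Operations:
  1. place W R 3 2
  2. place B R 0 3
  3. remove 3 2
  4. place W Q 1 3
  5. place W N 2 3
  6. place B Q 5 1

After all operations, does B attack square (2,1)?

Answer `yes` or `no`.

Op 1: place WR@(3,2)
Op 2: place BR@(0,3)
Op 3: remove (3,2)
Op 4: place WQ@(1,3)
Op 5: place WN@(2,3)
Op 6: place BQ@(5,1)
Per-piece attacks for B:
  BR@(0,3): attacks (0,4) (0,5) (0,2) (0,1) (0,0) (1,3) [ray(1,0) blocked at (1,3)]
  BQ@(5,1): attacks (5,2) (5,3) (5,4) (5,5) (5,0) (4,1) (3,1) (2,1) (1,1) (0,1) (4,2) (3,3) (2,4) (1,5) (4,0)
B attacks (2,1): yes

Answer: yes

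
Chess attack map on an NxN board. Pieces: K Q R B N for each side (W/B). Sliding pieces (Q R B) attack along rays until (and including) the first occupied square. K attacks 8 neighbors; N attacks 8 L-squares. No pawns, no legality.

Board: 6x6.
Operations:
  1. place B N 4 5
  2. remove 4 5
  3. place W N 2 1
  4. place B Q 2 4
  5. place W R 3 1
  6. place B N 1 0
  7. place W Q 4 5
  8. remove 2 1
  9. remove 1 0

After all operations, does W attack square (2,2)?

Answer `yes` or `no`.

Op 1: place BN@(4,5)
Op 2: remove (4,5)
Op 3: place WN@(2,1)
Op 4: place BQ@(2,4)
Op 5: place WR@(3,1)
Op 6: place BN@(1,0)
Op 7: place WQ@(4,5)
Op 8: remove (2,1)
Op 9: remove (1,0)
Per-piece attacks for W:
  WR@(3,1): attacks (3,2) (3,3) (3,4) (3,5) (3,0) (4,1) (5,1) (2,1) (1,1) (0,1)
  WQ@(4,5): attacks (4,4) (4,3) (4,2) (4,1) (4,0) (5,5) (3,5) (2,5) (1,5) (0,5) (5,4) (3,4) (2,3) (1,2) (0,1)
W attacks (2,2): no

Answer: no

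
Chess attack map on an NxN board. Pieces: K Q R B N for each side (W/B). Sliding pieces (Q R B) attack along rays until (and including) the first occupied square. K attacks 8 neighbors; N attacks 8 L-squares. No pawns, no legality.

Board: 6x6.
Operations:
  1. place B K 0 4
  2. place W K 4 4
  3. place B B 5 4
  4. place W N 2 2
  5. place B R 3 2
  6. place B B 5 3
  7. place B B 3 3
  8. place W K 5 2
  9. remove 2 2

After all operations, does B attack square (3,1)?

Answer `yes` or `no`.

Op 1: place BK@(0,4)
Op 2: place WK@(4,4)
Op 3: place BB@(5,4)
Op 4: place WN@(2,2)
Op 5: place BR@(3,2)
Op 6: place BB@(5,3)
Op 7: place BB@(3,3)
Op 8: place WK@(5,2)
Op 9: remove (2,2)
Per-piece attacks for B:
  BK@(0,4): attacks (0,5) (0,3) (1,4) (1,5) (1,3)
  BR@(3,2): attacks (3,3) (3,1) (3,0) (4,2) (5,2) (2,2) (1,2) (0,2) [ray(0,1) blocked at (3,3); ray(1,0) blocked at (5,2)]
  BB@(3,3): attacks (4,4) (4,2) (5,1) (2,4) (1,5) (2,2) (1,1) (0,0) [ray(1,1) blocked at (4,4)]
  BB@(5,3): attacks (4,4) (4,2) (3,1) (2,0) [ray(-1,1) blocked at (4,4)]
  BB@(5,4): attacks (4,5) (4,3) (3,2) [ray(-1,-1) blocked at (3,2)]
B attacks (3,1): yes

Answer: yes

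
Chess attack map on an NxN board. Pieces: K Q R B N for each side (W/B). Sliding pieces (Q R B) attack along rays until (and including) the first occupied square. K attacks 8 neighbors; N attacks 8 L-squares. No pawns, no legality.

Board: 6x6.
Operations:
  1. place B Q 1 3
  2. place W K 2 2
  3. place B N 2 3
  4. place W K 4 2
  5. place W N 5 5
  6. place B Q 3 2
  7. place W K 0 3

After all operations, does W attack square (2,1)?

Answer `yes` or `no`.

Answer: yes

Derivation:
Op 1: place BQ@(1,3)
Op 2: place WK@(2,2)
Op 3: place BN@(2,3)
Op 4: place WK@(4,2)
Op 5: place WN@(5,5)
Op 6: place BQ@(3,2)
Op 7: place WK@(0,3)
Per-piece attacks for W:
  WK@(0,3): attacks (0,4) (0,2) (1,3) (1,4) (1,2)
  WK@(2,2): attacks (2,3) (2,1) (3,2) (1,2) (3,3) (3,1) (1,3) (1,1)
  WK@(4,2): attacks (4,3) (4,1) (5,2) (3,2) (5,3) (5,1) (3,3) (3,1)
  WN@(5,5): attacks (4,3) (3,4)
W attacks (2,1): yes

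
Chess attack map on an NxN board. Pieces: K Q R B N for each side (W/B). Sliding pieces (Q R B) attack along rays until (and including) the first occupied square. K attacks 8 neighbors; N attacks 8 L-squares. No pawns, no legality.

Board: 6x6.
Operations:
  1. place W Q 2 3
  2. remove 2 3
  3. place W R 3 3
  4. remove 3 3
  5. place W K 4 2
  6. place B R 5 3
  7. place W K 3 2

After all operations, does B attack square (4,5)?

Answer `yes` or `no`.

Op 1: place WQ@(2,3)
Op 2: remove (2,3)
Op 3: place WR@(3,3)
Op 4: remove (3,3)
Op 5: place WK@(4,2)
Op 6: place BR@(5,3)
Op 7: place WK@(3,2)
Per-piece attacks for B:
  BR@(5,3): attacks (5,4) (5,5) (5,2) (5,1) (5,0) (4,3) (3,3) (2,3) (1,3) (0,3)
B attacks (4,5): no

Answer: no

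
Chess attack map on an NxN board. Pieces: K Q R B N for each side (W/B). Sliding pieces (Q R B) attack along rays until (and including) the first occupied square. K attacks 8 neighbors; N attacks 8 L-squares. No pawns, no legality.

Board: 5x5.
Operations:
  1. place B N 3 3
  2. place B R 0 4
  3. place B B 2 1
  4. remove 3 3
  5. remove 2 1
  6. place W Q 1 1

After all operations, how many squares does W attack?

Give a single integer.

Answer: 14

Derivation:
Op 1: place BN@(3,3)
Op 2: place BR@(0,4)
Op 3: place BB@(2,1)
Op 4: remove (3,3)
Op 5: remove (2,1)
Op 6: place WQ@(1,1)
Per-piece attacks for W:
  WQ@(1,1): attacks (1,2) (1,3) (1,4) (1,0) (2,1) (3,1) (4,1) (0,1) (2,2) (3,3) (4,4) (2,0) (0,2) (0,0)
Union (14 distinct): (0,0) (0,1) (0,2) (1,0) (1,2) (1,3) (1,4) (2,0) (2,1) (2,2) (3,1) (3,3) (4,1) (4,4)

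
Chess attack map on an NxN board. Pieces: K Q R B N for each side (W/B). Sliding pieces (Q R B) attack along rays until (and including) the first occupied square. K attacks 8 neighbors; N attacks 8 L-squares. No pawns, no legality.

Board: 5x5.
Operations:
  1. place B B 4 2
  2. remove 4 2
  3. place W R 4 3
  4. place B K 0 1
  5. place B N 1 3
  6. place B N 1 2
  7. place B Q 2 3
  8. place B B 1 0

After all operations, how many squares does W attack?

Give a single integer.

Answer: 6

Derivation:
Op 1: place BB@(4,2)
Op 2: remove (4,2)
Op 3: place WR@(4,3)
Op 4: place BK@(0,1)
Op 5: place BN@(1,3)
Op 6: place BN@(1,2)
Op 7: place BQ@(2,3)
Op 8: place BB@(1,0)
Per-piece attacks for W:
  WR@(4,3): attacks (4,4) (4,2) (4,1) (4,0) (3,3) (2,3) [ray(-1,0) blocked at (2,3)]
Union (6 distinct): (2,3) (3,3) (4,0) (4,1) (4,2) (4,4)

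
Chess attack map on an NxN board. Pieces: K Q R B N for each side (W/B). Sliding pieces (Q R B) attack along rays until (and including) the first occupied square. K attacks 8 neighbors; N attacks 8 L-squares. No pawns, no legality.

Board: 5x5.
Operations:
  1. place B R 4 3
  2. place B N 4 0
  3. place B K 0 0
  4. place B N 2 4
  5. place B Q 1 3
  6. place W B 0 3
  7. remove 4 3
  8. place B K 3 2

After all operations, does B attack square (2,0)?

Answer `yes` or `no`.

Op 1: place BR@(4,3)
Op 2: place BN@(4,0)
Op 3: place BK@(0,0)
Op 4: place BN@(2,4)
Op 5: place BQ@(1,3)
Op 6: place WB@(0,3)
Op 7: remove (4,3)
Op 8: place BK@(3,2)
Per-piece attacks for B:
  BK@(0,0): attacks (0,1) (1,0) (1,1)
  BQ@(1,3): attacks (1,4) (1,2) (1,1) (1,0) (2,3) (3,3) (4,3) (0,3) (2,4) (2,2) (3,1) (4,0) (0,4) (0,2) [ray(-1,0) blocked at (0,3); ray(1,1) blocked at (2,4); ray(1,-1) blocked at (4,0)]
  BN@(2,4): attacks (3,2) (4,3) (1,2) (0,3)
  BK@(3,2): attacks (3,3) (3,1) (4,2) (2,2) (4,3) (4,1) (2,3) (2,1)
  BN@(4,0): attacks (3,2) (2,1)
B attacks (2,0): no

Answer: no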